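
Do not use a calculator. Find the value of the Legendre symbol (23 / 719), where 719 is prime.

Reciprocity: 23 ≡ 3 and 719 ≡ 3 (mod 4), so (23/719) = −(719/23).
Reduce top mod 23: now compute (6/23).
Pull out 2: since 23 ≡ 7 (mod 8), (2/23) = +1.
Reciprocity: 3 ≡ 3 and 23 ≡ 3 (mod 4), so (3/23) = −(23/3).
Reduce top mod 3: now compute (2/3).
Pull out 2: since 3 ≡ 3 (mod 8), (2/3) = -1.
Reached (1/3) = 1. Collecting the sign flips along the way, the symbol is -1.

-1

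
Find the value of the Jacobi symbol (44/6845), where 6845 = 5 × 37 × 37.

Pull out 2^2: since 6845 ≡ 5 (mod 8), (2/6845) = -1, so (2/6845)^2 = +1.
Reciprocity: 11 ≡ 3 and 6845 ≡ 1 (mod 4), so (11/6845) = +(6845/11).
Reduce top mod 11: now compute (3/11).
Reciprocity: 3 ≡ 3 and 11 ≡ 3 (mod 4), so (3/11) = −(11/3).
Reduce top mod 3: now compute (2/3).
Pull out 2: since 3 ≡ 3 (mod 8), (2/3) = -1.
Reached (1/3) = 1. Collecting the sign flips along the way, the symbol is +1.

1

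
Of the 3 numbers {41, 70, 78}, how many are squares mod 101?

2

(41/101) = -1 → non-residue.
(70/101) = +1 → QR.
(78/101) = +1 → QR.
Total quadratic residues among the 3: 2.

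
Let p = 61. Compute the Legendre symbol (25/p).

1

Euler's criterion: (25/61) ≡ 25^30 (mod 61).
25^2 ≡ 15 (mod 61)
25^4 ≡ 42 (mod 61)
25^8 ≡ 56 (mod 61)
25^16 ≡ 25 (mod 61)
25^30 = 25^(16+8+4+2) ≡ 1 (mod 61).
Result is 1, so (25/61) = 1.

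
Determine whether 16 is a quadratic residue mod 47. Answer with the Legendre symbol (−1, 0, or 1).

1

Pull out 2^4: since 47 ≡ 7 (mod 8), (2/47) = +1, so (2/47)^4 = +1.
Reached (1/47) = 1. Collecting the sign flips along the way, the symbol is +1.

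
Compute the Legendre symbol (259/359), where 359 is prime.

-1

Euler's criterion: (259/359) ≡ 259^179 (mod 359).
259^2 ≡ 307 (mod 359)
259^4 ≡ 191 (mod 359)
259^8 ≡ 222 (mod 359)
259^16 ≡ 101 (mod 359)
259^32 ≡ 149 (mod 359)
259^64 ≡ 302 (mod 359)
259^128 ≡ 18 (mod 359)
259^179 = 259^(128+32+16+2+1) ≡ 358 (mod 359).
Result is 358 ≡ −1, so (259/359) = −1.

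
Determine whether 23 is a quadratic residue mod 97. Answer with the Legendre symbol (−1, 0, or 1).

Euler's criterion: (23/97) ≡ 23^48 (mod 97).
23^2 ≡ 44 (mod 97)
23^4 ≡ 93 (mod 97)
23^8 ≡ 16 (mod 97)
23^16 ≡ 62 (mod 97)
23^32 ≡ 61 (mod 97)
23^48 = 23^(32+16) ≡ 96 (mod 97).
Result is 96 ≡ −1, so (23/97) = −1.

-1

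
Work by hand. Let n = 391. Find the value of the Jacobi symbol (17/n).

Reciprocity: 17 ≡ 1 and 391 ≡ 3 (mod 4), so (17/391) = +(391/17).
Reduce top mod 17: now compute (0/17).
Top reduces to 0: gcd > 1, so the symbol is 0.

0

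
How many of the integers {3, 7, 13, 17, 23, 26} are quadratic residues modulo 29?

(3/29) = -1 → non-residue.
(7/29) = +1 → QR.
(13/29) = +1 → QR.
(17/29) = -1 → non-residue.
(23/29) = +1 → QR.
(26/29) = -1 → non-residue.
Total quadratic residues among the 6: 3.

3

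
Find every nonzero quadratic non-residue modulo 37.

2, 5, 6, 8, 13, 14, 15, 17, 18, 19, 20, 22, 23, 24, 29, 31, 32, 35

Square k = 1,…,18 (k and 37−k give the same square):
1²=1, 2²=4, 3²=9, 4²=16, 5²=25, 6²=36, 7²≡12, 8²≡27, 9²≡7, 10²≡26, 11²≡10, 12²≡33, 13²≡21, 14²≡11, 15²≡3, 16²≡34, 17²≡30, 18²≡28 (mod 37).
The residues are {1, 3, 4, 7, 9, 10, 11, 12, 16, 21, 25, 26, 27, 28, 30, 33, 34, 36}; the non-residues are the remaining 18 nonzero classes.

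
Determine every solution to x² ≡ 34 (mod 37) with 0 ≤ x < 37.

16, 21

37 ≡ 1 (mod 4), so we find a root by search.
Trying successive values, 16² = 256 ≡ 34 (mod 37). The other root is 37 − 16 = 21.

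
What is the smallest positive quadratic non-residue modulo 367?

(2/367) = +1, so 2 is a residue.
(3/367) = −1, so 3 is the smallest positive non-residue mod 367.

3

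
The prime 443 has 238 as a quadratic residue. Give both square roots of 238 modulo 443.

Since 443 ≡ 3 (mod 4), a square root of 238 is 238^((443+1)/4) = 238^111 mod 443.
Repeated squaring: 238^2≡383, 238^4≡56, 238^8≡35, 238^16≡339, 238^32≡184, 238^64≡188 (mod 443).
238^111 = 238^(64+32+8+4+2+1) ≡ 378 (mod 443).
Check: 378² = 142884 ≡ 238 (mod 443). The two roots are 65 and 378.

65, 378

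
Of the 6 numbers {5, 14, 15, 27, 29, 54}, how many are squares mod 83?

2

(5/83) = -1 → non-residue.
(14/83) = -1 → non-residue.
(15/83) = -1 → non-residue.
(27/83) = +1 → QR.
(29/83) = +1 → QR.
(54/83) = -1 → non-residue.
Total quadratic residues among the 6: 2.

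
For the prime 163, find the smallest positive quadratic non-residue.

2

(2/163) = −1, so 2 is the smallest positive non-residue mod 163.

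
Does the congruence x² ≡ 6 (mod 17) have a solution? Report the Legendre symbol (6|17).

-1

Euler's criterion: (6/17) ≡ 6^8 (mod 17).
6^2 ≡ 2 (mod 17)
6^4 ≡ 4 (mod 17)
6^8 ≡ 16 (mod 17)
6^8 = 6^(8) ≡ 16 (mod 17).
Result is 16 ≡ −1, so (6/17) = −1.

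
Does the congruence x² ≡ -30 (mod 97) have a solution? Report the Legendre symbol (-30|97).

-1

First reduce: -30 ≡ 67 (mod 97).
Reciprocity: 67 ≡ 3 and 97 ≡ 1 (mod 4), so (67/97) = +(97/67).
Reduce top mod 67: now compute (30/67).
Pull out 2: since 67 ≡ 3 (mod 8), (2/67) = -1.
Reciprocity: 15 ≡ 3 and 67 ≡ 3 (mod 4), so (15/67) = −(67/15).
Reduce top mod 15: now compute (7/15).
Reciprocity: 7 ≡ 3 and 15 ≡ 3 (mod 4), so (7/15) = −(15/7).
Reduce top mod 7: now compute (1/7).
Reached (1/7) = 1. Collecting the sign flips along the way, the symbol is -1.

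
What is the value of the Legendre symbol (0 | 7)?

0

Top reduces to 0: gcd > 1, so the symbol is 0.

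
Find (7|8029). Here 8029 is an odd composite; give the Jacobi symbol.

0

Reciprocity: 7 ≡ 3 and 8029 ≡ 1 (mod 4), so (7/8029) = +(8029/7).
Reduce top mod 7: now compute (0/7).
Top reduces to 0: gcd > 1, so the symbol is 0.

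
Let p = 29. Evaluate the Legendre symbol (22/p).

1

Pull out 2: since 29 ≡ 5 (mod 8), (2/29) = -1.
Reciprocity: 11 ≡ 3 and 29 ≡ 1 (mod 4), so (11/29) = +(29/11).
Reduce top mod 11: now compute (7/11).
Reciprocity: 7 ≡ 3 and 11 ≡ 3 (mod 4), so (7/11) = −(11/7).
Reduce top mod 7: now compute (4/7).
Pull out 2^2: since 7 ≡ 7 (mod 8), (2/7) = +1, so (2/7)^2 = +1.
Reached (1/7) = 1. Collecting the sign flips along the way, the symbol is +1.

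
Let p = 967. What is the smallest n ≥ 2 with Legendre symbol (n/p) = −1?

(2/967) = +1, so 2 is a residue.
(3/967) = −1, so 3 is the smallest positive non-residue mod 967.

3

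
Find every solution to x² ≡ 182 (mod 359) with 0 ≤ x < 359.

30, 329

Since 359 ≡ 3 (mod 4), a square root of 182 is 182^((359+1)/4) = 182^90 mod 359.
Repeated squaring: 182^2≡96, 182^4≡241, 182^8≡282, 182^16≡185, 182^32≡120, 182^64≡40 (mod 359).
182^90 = 182^(64+16+8+2) ≡ 30 (mod 359).
Check: 30² = 900 ≡ 182 (mod 359). The two roots are 30 and 329.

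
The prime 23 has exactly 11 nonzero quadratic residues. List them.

1, 2, 3, 4, 6, 8, 9, 12, 13, 16, 18

Square k = 1,…,11 (k and 23−k give the same square):
1²=1, 2²=4, 3²=9, 4²=16, 5²≡2, 6²≡13, 7²≡3, 8²≡18, 9²≡12, 10²≡8, 11²≡6 (mod 23).
So the quadratic residues mod 23 are {1, 2, 3, 4, 6, 8, 9, 12, 13, 16, 18}.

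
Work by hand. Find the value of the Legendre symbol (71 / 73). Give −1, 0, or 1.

Reciprocity: 71 ≡ 3 and 73 ≡ 1 (mod 4), so (71/73) = +(73/71).
Reduce top mod 71: now compute (2/71).
Pull out 2: since 71 ≡ 7 (mod 8), (2/71) = +1.
Reached (1/71) = 1. Collecting the sign flips along the way, the symbol is +1.

1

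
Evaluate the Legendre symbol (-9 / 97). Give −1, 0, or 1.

1

First reduce: -9 ≡ 88 (mod 97).
Pull out 2^3: since 97 ≡ 1 (mod 8), (2/97) = +1, so (2/97)^3 = +1.
Reciprocity: 11 ≡ 3 and 97 ≡ 1 (mod 4), so (11/97) = +(97/11).
Reduce top mod 11: now compute (9/11).
Reciprocity: 9 ≡ 1 and 11 ≡ 3 (mod 4), so (9/11) = +(11/9).
Reduce top mod 9: now compute (2/9).
Pull out 2: since 9 ≡ 1 (mod 8), (2/9) = +1.
Reached (1/9) = 1. Collecting the sign flips along the way, the symbol is +1.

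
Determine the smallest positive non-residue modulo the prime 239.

7

(2/239) = +1, so 2 is a residue.
(3/239) = +1, so 3 is a residue.
(4/239) = +1, so 4 is a residue.
(5/239) = +1, so 5 is a residue.
(6/239) = +1, so 6 is a residue.
(7/239) = −1, so 7 is the smallest positive non-residue mod 239.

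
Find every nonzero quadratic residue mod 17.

1 2 4 8 9 13 15 16

Square k = 1,…,8 (k and 17−k give the same square):
1²=1, 2²=4, 3²=9, 4²=16, 5²≡8, 6²≡2, 7²≡15, 8²≡13 (mod 17).
So the quadratic residues mod 17 are {1, 2, 4, 8, 9, 13, 15, 16}.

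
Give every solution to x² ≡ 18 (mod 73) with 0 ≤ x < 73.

73 ≡ 1 (mod 4), so we find a root by search.
Trying successive values, 23² = 529 ≡ 18 (mod 73). The other root is 73 − 23 = 50.

23, 50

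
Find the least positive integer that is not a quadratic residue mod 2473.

(2/2473) = +1, so 2 is a residue.
(3/2473) = +1, so 3 is a residue.
(4/2473) = +1, so 4 is a residue.
(5/2473) = −1, so 5 is the smallest positive non-residue mod 2473.

5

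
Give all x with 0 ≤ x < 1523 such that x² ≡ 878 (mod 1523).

49, 1474

Since 1523 ≡ 3 (mod 4), a square root of 878 is 878^((1523+1)/4) = 878^381 mod 1523.
Repeated squaring: 878^2≡246, 878^4≡1119, 878^8≡255, 878^16≡1059, 878^32≡553, 878^64≡1209, 878^128≡1124, 878^256≡809 (mod 1523).
878^381 = 878^(256+64+32+16+8+4+1) ≡ 49 (mod 1523).
Check: 49² = 2401 ≡ 878 (mod 1523). The two roots are 49 and 1474.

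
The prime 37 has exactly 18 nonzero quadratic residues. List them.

Square k = 1,…,18 (k and 37−k give the same square):
1²=1, 2²=4, 3²=9, 4²=16, 5²=25, 6²=36, 7²≡12, 8²≡27, 9²≡7, 10²≡26, 11²≡10, 12²≡33, 13²≡21, 14²≡11, 15²≡3, 16²≡34, 17²≡30, 18²≡28 (mod 37).
So the quadratic residues mod 37 are {1, 3, 4, 7, 9, 10, 11, 12, 16, 21, 25, 26, 27, 28, 30, 33, 34, 36}.

1,3,4,7,9,10,11,12,16,21,25,26,27,28,30,33,34,36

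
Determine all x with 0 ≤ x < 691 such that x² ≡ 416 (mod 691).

Since 691 ≡ 3 (mod 4), a square root of 416 is 416^((691+1)/4) = 416^173 mod 691.
Repeated squaring: 416^2≡306, 416^4≡351, 416^8≡203, 416^16≡440, 416^32≡120, 416^64≡580, 416^128≡574 (mod 691).
416^173 = 416^(128+32+8+4+1) ≡ 236 (mod 691).
Check: 236² = 55696 ≡ 416 (mod 691). The two roots are 236 and 455.

236, 455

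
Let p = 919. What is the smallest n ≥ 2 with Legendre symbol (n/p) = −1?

(2/919) = +1, so 2 is a residue.
(3/919) = −1, so 3 is the smallest positive non-residue mod 919.

3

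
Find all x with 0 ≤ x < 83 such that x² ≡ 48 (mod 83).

Since 83 ≡ 3 (mod 4), a square root of 48 is 48^((83+1)/4) = 48^21 mod 83.
Repeated squaring: 48^2≡63, 48^4≡68, 48^8≡59, 48^16≡78 (mod 83).
48^21 = 48^(16+4+1) ≡ 31 (mod 83).
Check: 31² = 961 ≡ 48 (mod 83). The two roots are 31 and 52.

31, 52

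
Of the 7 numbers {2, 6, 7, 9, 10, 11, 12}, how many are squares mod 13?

(2/13) = -1 → non-residue.
(6/13) = -1 → non-residue.
(7/13) = -1 → non-residue.
(9/13) = +1 → QR.
(10/13) = +1 → QR.
(11/13) = -1 → non-residue.
(12/13) = +1 → QR.
Total quadratic residues among the 7: 3.

3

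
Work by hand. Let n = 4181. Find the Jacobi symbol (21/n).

-1

Reciprocity: 21 ≡ 1 and 4181 ≡ 1 (mod 4), so (21/4181) = +(4181/21).
Reduce top mod 21: now compute (2/21).
Pull out 2: since 21 ≡ 5 (mod 8), (2/21) = -1.
Reached (1/21) = 1. Collecting the sign flips along the way, the symbol is -1.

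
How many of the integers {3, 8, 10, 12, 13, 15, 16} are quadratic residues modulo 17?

4

(3/17) = -1 → non-residue.
(8/17) = +1 → QR.
(10/17) = -1 → non-residue.
(12/17) = -1 → non-residue.
(13/17) = +1 → QR.
(15/17) = +1 → QR.
(16/17) = +1 → QR.
Total quadratic residues among the 7: 4.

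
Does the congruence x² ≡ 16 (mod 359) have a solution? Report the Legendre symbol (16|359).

Pull out 2^4: since 359 ≡ 7 (mod 8), (2/359) = +1, so (2/359)^4 = +1.
Reached (1/359) = 1. Collecting the sign flips along the way, the symbol is +1.

1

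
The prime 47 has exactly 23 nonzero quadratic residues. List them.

1 2 3 4 6 7 8 9 12 14 16 17 18 21 24 25 27 28 32 34 36 37 42

Square k = 1,…,23 (k and 47−k give the same square):
1²=1, 2²=4, 3²=9, 4²=16, 5²=25, 6²=36, 7²≡2, 8²≡17, 9²≡34, 10²≡6, 11²≡27, 12²≡3, 13²≡28, 14²≡8, 15²≡37, 16²≡21, 17²≡7, 18²≡42, 19²≡32, 20²≡24, 21²≡18, 22²≡14, 23²≡12 (mod 47).
So the quadratic residues mod 47 are {1, 2, 3, 4, 6, 7, 8, 9, 12, 14, 16, 17, 18, 21, 24, 25, 27, 28, 32, 34, 36, 37, 42}.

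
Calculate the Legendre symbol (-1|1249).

First reduce: -1 ≡ 1248 (mod 1249).
Pull out 2^5: since 1249 ≡ 1 (mod 8), (2/1249) = +1, so (2/1249)^5 = +1.
Reciprocity: 39 ≡ 3 and 1249 ≡ 1 (mod 4), so (39/1249) = +(1249/39).
Reduce top mod 39: now compute (1/39).
Reached (1/39) = 1. Collecting the sign flips along the way, the symbol is +1.

1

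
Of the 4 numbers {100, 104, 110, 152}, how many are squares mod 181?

(100/181) = +1 → QR.
(104/181) = -1 → non-residue.
(110/181) = -1 → non-residue.
(152/181) = +1 → QR.
Total quadratic residues among the 4: 2.

2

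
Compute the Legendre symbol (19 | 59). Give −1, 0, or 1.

Reciprocity: 19 ≡ 3 and 59 ≡ 3 (mod 4), so (19/59) = −(59/19).
Reduce top mod 19: now compute (2/19).
Pull out 2: since 19 ≡ 3 (mod 8), (2/19) = -1.
Reached (1/19) = 1. Collecting the sign flips along the way, the symbol is +1.

1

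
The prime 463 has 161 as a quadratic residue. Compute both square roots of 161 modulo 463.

87, 376

Since 463 ≡ 3 (mod 4), a square root of 161 is 161^((463+1)/4) = 161^116 mod 463.
Repeated squaring: 161^2≡456, 161^4≡49, 161^8≡86, 161^16≡451, 161^32≡144, 161^64≡364 (mod 463).
161^116 = 161^(64+32+16+4) ≡ 376 (mod 463).
Check: 376² = 141376 ≡ 161 (mod 463). The two roots are 87 and 376.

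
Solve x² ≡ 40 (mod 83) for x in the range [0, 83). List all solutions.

Since 83 ≡ 3 (mod 4), a square root of 40 is 40^((83+1)/4) = 40^21 mod 83.
Repeated squaring: 40^2≡23, 40^4≡31, 40^8≡48, 40^16≡63 (mod 83).
40^21 = 40^(16+4+1) ≡ 17 (mod 83).
Check: 17² = 289 ≡ 40 (mod 83). The two roots are 17 and 66.

17, 66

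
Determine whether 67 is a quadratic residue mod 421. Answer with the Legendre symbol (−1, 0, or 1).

1

Reciprocity: 67 ≡ 3 and 421 ≡ 1 (mod 4), so (67/421) = +(421/67).
Reduce top mod 67: now compute (19/67).
Reciprocity: 19 ≡ 3 and 67 ≡ 3 (mod 4), so (19/67) = −(67/19).
Reduce top mod 19: now compute (10/19).
Pull out 2: since 19 ≡ 3 (mod 8), (2/19) = -1.
Reciprocity: 5 ≡ 1 and 19 ≡ 3 (mod 4), so (5/19) = +(19/5).
Reduce top mod 5: now compute (4/5).
Pull out 2^2: since 5 ≡ 5 (mod 8), (2/5) = -1, so (2/5)^2 = +1.
Reached (1/5) = 1. Collecting the sign flips along the way, the symbol is +1.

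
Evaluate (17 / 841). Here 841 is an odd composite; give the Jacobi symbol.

1

Reciprocity: 17 ≡ 1 and 841 ≡ 1 (mod 4), so (17/841) = +(841/17).
Reduce top mod 17: now compute (8/17).
Pull out 2^3: since 17 ≡ 1 (mod 8), (2/17) = +1, so (2/17)^3 = +1.
Reached (1/17) = 1. Collecting the sign flips along the way, the symbol is +1.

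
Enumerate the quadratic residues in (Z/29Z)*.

Square k = 1,…,14 (k and 29−k give the same square):
1²=1, 2²=4, 3²=9, 4²=16, 5²=25, 6²≡7, 7²≡20, 8²≡6, 9²≡23, 10²≡13, 11²≡5, 12²≡28, 13²≡24, 14²≡22 (mod 29).
So the quadratic residues mod 29 are {1, 4, 5, 6, 7, 9, 13, 16, 20, 22, 23, 24, 25, 28}.

1, 4, 5, 6, 7, 9, 13, 16, 20, 22, 23, 24, 25, 28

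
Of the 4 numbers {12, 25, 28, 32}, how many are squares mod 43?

1

(12/43) = -1 → non-residue.
(25/43) = +1 → QR.
(28/43) = -1 → non-residue.
(32/43) = -1 → non-residue.
Total quadratic residues among the 4: 1.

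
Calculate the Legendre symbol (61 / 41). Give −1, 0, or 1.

1

First reduce: 61 ≡ 20 (mod 41).
Pull out 2^2: since 41 ≡ 1 (mod 8), (2/41) = +1, so (2/41)^2 = +1.
Reciprocity: 5 ≡ 1 and 41 ≡ 1 (mod 4), so (5/41) = +(41/5).
Reduce top mod 5: now compute (1/5).
Reached (1/5) = 1. Collecting the sign flips along the way, the symbol is +1.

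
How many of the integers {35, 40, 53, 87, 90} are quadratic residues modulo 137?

1

(35/137) = -1 → non-residue.
(40/137) = -1 → non-residue.
(53/137) = -1 → non-residue.
(87/137) = +1 → QR.
(90/137) = -1 → non-residue.
Total quadratic residues among the 5: 1.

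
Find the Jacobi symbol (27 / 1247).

Reciprocity: 27 ≡ 3 and 1247 ≡ 3 (mod 4), so (27/1247) = −(1247/27).
Reduce top mod 27: now compute (5/27).
Reciprocity: 5 ≡ 1 and 27 ≡ 3 (mod 4), so (5/27) = +(27/5).
Reduce top mod 5: now compute (2/5).
Pull out 2: since 5 ≡ 5 (mod 8), (2/5) = -1.
Reached (1/5) = 1. Collecting the sign flips along the way, the symbol is +1.

1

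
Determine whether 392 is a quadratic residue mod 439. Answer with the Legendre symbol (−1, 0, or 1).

Pull out 2^3: since 439 ≡ 7 (mod 8), (2/439) = +1, so (2/439)^3 = +1.
Reciprocity: 49 ≡ 1 and 439 ≡ 3 (mod 4), so (49/439) = +(439/49).
Reduce top mod 49: now compute (47/49).
Reciprocity: 47 ≡ 3 and 49 ≡ 1 (mod 4), so (47/49) = +(49/47).
Reduce top mod 47: now compute (2/47).
Pull out 2: since 47 ≡ 7 (mod 8), (2/47) = +1.
Reached (1/47) = 1. Collecting the sign flips along the way, the symbol is +1.

1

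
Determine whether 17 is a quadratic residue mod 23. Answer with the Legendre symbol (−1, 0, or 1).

-1

Reciprocity: 17 ≡ 1 and 23 ≡ 3 (mod 4), so (17/23) = +(23/17).
Reduce top mod 17: now compute (6/17).
Pull out 2: since 17 ≡ 1 (mod 8), (2/17) = +1.
Reciprocity: 3 ≡ 3 and 17 ≡ 1 (mod 4), so (3/17) = +(17/3).
Reduce top mod 3: now compute (2/3).
Pull out 2: since 3 ≡ 3 (mod 8), (2/3) = -1.
Reached (1/3) = 1. Collecting the sign flips along the way, the symbol is -1.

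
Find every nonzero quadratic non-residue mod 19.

Square k = 1,…,9 (k and 19−k give the same square):
1²=1, 2²=4, 3²=9, 4²=16, 5²≡6, 6²≡17, 7²≡11, 8²≡7, 9²≡5 (mod 19).
The residues are {1, 4, 5, 6, 7, 9, 11, 16, 17}; the non-residues are the remaining 9 nonzero classes.

2 3 8 10 12 13 14 15 18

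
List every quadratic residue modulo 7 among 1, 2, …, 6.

1,2,4

Square k = 1,…,3 (k and 7−k give the same square):
1²=1, 2²=4, 3²≡2 (mod 7).
So the quadratic residues mod 7 are {1, 2, 4}.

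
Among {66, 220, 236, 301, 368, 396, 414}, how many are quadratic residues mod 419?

(66/419) = +1 → QR.
(220/419) = -1 → non-residue.
(236/419) = +1 → QR.
(301/419) = +1 → QR.
(368/419) = +1 → QR.
(396/419) = -1 → non-residue.
(414/419) = -1 → non-residue.
Total quadratic residues among the 7: 4.

4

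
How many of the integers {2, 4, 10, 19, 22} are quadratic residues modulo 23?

(2/23) = +1 → QR.
(4/23) = +1 → QR.
(10/23) = -1 → non-residue.
(19/23) = -1 → non-residue.
(22/23) = -1 → non-residue.
Total quadratic residues among the 5: 2.

2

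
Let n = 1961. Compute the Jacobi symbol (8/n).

1

Pull out 2^3: since 1961 ≡ 1 (mod 8), (2/1961) = +1, so (2/1961)^3 = +1.
Reached (1/1961) = 1. Collecting the sign flips along the way, the symbol is +1.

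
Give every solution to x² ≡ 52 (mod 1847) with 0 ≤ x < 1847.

Since 1847 ≡ 3 (mod 4), a square root of 52 is 52^((1847+1)/4) = 52^462 mod 1847.
Repeated squaring: 52^2≡857, 52^4≡1190, 52^8≡1298, 52^16≡340, 52^32≡1086, 52^64≡1010, 52^128≡556, 52^256≡687 (mod 1847).
52^462 = 52^(256+128+64+8+4+2) ≡ 307 (mod 1847).
Check: 307² = 94249 ≡ 52 (mod 1847). The two roots are 307 and 1540.

307, 1540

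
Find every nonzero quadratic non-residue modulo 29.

2 3 8 10 11 12 14 15 17 18 19 21 26 27

Square k = 1,…,14 (k and 29−k give the same square):
1²=1, 2²=4, 3²=9, 4²=16, 5²=25, 6²≡7, 7²≡20, 8²≡6, 9²≡23, 10²≡13, 11²≡5, 12²≡28, 13²≡24, 14²≡22 (mod 29).
The residues are {1, 4, 5, 6, 7, 9, 13, 16, 20, 22, 23, 24, 25, 28}; the non-residues are the remaining 14 nonzero classes.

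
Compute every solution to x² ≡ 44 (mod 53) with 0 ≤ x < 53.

16, 37

53 ≡ 1 (mod 4), so we find a root by search.
Trying successive values, 16² = 256 ≡ 44 (mod 53). The other root is 53 − 16 = 37.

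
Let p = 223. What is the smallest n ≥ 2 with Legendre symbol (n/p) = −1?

(2/223) = +1, so 2 is a residue.
(3/223) = −1, so 3 is the smallest positive non-residue mod 223.

3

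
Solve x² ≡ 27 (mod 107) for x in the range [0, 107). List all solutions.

53, 54

Since 107 ≡ 3 (mod 4), a square root of 27 is 27^((107+1)/4) = 27^27 mod 107.
Repeated squaring: 27^2≡87, 27^4≡79, 27^8≡35, 27^16≡48 (mod 107).
27^27 = 27^(16+8+2+1) ≡ 53 (mod 107).
Check: 53² = 2809 ≡ 27 (mod 107). The two roots are 53 and 54.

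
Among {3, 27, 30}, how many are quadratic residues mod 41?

0

(3/41) = -1 → non-residue.
(27/41) = -1 → non-residue.
(30/41) = -1 → non-residue.
Total quadratic residues among the 3: 0.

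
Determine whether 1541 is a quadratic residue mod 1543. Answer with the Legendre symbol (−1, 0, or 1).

Reciprocity: 1541 ≡ 1 and 1543 ≡ 3 (mod 4), so (1541/1543) = +(1543/1541).
Reduce top mod 1541: now compute (2/1541).
Pull out 2: since 1541 ≡ 5 (mod 8), (2/1541) = -1.
Reached (1/1541) = 1. Collecting the sign flips along the way, the symbol is -1.

-1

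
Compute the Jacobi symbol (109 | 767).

1

Reciprocity: 109 ≡ 1 and 767 ≡ 3 (mod 4), so (109/767) = +(767/109).
Reduce top mod 109: now compute (4/109).
Pull out 2^2: since 109 ≡ 5 (mod 8), (2/109) = -1, so (2/109)^2 = +1.
Reached (1/109) = 1. Collecting the sign flips along the way, the symbol is +1.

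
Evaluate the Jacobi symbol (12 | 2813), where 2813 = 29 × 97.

-1

Pull out 2^2: since 2813 ≡ 5 (mod 8), (2/2813) = -1, so (2/2813)^2 = +1.
Reciprocity: 3 ≡ 3 and 2813 ≡ 1 (mod 4), so (3/2813) = +(2813/3).
Reduce top mod 3: now compute (2/3).
Pull out 2: since 3 ≡ 3 (mod 8), (2/3) = -1.
Reached (1/3) = 1. Collecting the sign flips along the way, the symbol is -1.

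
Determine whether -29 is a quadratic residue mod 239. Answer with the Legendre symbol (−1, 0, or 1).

-1

Euler's criterion: (-29/239) ≡ 210^119 (mod 239).
210^2 ≡ 124 (mod 239)
210^4 ≡ 80 (mod 239)
210^8 ≡ 186 (mod 239)
210^16 ≡ 180 (mod 239)
210^32 ≡ 135 (mod 239)
210^64 ≡ 61 (mod 239)
210^119 = 210^(64+32+16+4+2+1) ≡ 238 (mod 239).
Result is 238 ≡ −1, so (-29/239) = −1.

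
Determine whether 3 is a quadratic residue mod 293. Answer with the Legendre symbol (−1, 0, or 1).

Reciprocity: 3 ≡ 3 and 293 ≡ 1 (mod 4), so (3/293) = +(293/3).
Reduce top mod 3: now compute (2/3).
Pull out 2: since 3 ≡ 3 (mod 8), (2/3) = -1.
Reached (1/3) = 1. Collecting the sign flips along the way, the symbol is -1.

-1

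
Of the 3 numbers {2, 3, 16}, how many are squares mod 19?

1

(2/19) = -1 → non-residue.
(3/19) = -1 → non-residue.
(16/19) = +1 → QR.
Total quadratic residues among the 3: 1.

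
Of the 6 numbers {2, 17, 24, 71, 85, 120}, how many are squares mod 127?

(2/127) = +1 → QR.
(17/127) = +1 → QR.
(24/127) = -1 → non-residue.
(71/127) = +1 → QR.
(85/127) = -1 → non-residue.
(120/127) = +1 → QR.
Total quadratic residues among the 6: 4.

4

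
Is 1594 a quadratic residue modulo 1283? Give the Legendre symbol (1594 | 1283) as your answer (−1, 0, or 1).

First reduce: 1594 ≡ 311 (mod 1283).
Reciprocity: 311 ≡ 3 and 1283 ≡ 3 (mod 4), so (311/1283) = −(1283/311).
Reduce top mod 311: now compute (39/311).
Reciprocity: 39 ≡ 3 and 311 ≡ 3 (mod 4), so (39/311) = −(311/39).
Reduce top mod 39: now compute (38/39).
Pull out 2: since 39 ≡ 7 (mod 8), (2/39) = +1.
Reciprocity: 19 ≡ 3 and 39 ≡ 3 (mod 4), so (19/39) = −(39/19).
Reduce top mod 19: now compute (1/19).
Reached (1/19) = 1. Collecting the sign flips along the way, the symbol is -1.

-1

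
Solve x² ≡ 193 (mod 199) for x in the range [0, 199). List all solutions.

81, 118

Since 199 ≡ 3 (mod 4), a square root of 193 is 193^((199+1)/4) = 193^50 mod 199.
Repeated squaring: 193^2≡36, 193^4≡102, 193^8≡56, 193^16≡151, 193^32≡115 (mod 199).
193^50 = 193^(32+16+2) ≡ 81 (mod 199).
Check: 81² = 6561 ≡ 193 (mod 199). The two roots are 81 and 118.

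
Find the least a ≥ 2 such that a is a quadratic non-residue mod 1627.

2

(2/1627) = −1, so 2 is the smallest positive non-residue mod 1627.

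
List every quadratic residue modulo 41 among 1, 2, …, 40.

Square k = 1,…,20 (k and 41−k give the same square):
1²=1, 2²=4, 3²=9, 4²=16, 5²=25, 6²=36, 7²≡8, 8²≡23, 9²≡40, 10²≡18, 11²≡39, 12²≡21, 13²≡5, 14²≡32, 15²≡20, 16²≡10, 17²≡2, 18²≡37, 19²≡33, 20²≡31 (mod 41).
So the quadratic residues mod 41 are {1, 2, 4, 5, 8, 9, 10, 16, 18, 20, 21, 23, 25, 31, 32, 33, 36, 37, 39, 40}.

1 2 4 5 8 9 10 16 18 20 21 23 25 31 32 33 36 37 39 40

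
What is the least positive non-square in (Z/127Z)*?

3

(2/127) = +1, so 2 is a residue.
(3/127) = −1, so 3 is the smallest positive non-residue mod 127.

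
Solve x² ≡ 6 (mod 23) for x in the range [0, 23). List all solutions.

Since 23 ≡ 3 (mod 4), a square root of 6 is 6^((23+1)/4) = 6^6 mod 23.
Repeated squaring: 6^2≡13, 6^4≡8 (mod 23).
6^6 = 6^(4+2) ≡ 12 (mod 23).
Check: 12² = 144 ≡ 6 (mod 23). The two roots are 11 and 12.

11, 12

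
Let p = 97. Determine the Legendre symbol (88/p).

1

Euler's criterion: (88/97) ≡ 88^48 (mod 97).
88^2 ≡ 81 (mod 97)
88^4 ≡ 62 (mod 97)
88^8 ≡ 61 (mod 97)
88^16 ≡ 35 (mod 97)
88^32 ≡ 61 (mod 97)
88^48 = 88^(32+16) ≡ 1 (mod 97).
Result is 1, so (88/97) = 1.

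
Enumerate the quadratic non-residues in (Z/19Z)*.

2,3,8,10,12,13,14,15,18

Square k = 1,…,9 (k and 19−k give the same square):
1²=1, 2²=4, 3²=9, 4²=16, 5²≡6, 6²≡17, 7²≡11, 8²≡7, 9²≡5 (mod 19).
The residues are {1, 4, 5, 6, 7, 9, 11, 16, 17}; the non-residues are the remaining 9 nonzero classes.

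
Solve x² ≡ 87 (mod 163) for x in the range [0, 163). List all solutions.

Since 163 ≡ 3 (mod 4), a square root of 87 is 87^((163+1)/4) = 87^41 mod 163.
Repeated squaring: 87^2≡71, 87^4≡151, 87^8≡144, 87^16≡35, 87^32≡84 (mod 163).
87^41 = 87^(32+8+1) ≡ 24 (mod 163).
Check: 24² = 576 ≡ 87 (mod 163). The two roots are 24 and 139.

24, 139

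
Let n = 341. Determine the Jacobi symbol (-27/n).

-1

First reduce: -27 ≡ 314 (mod 341).
Pull out 2: since 341 ≡ 5 (mod 8), (2/341) = -1.
Reciprocity: 157 ≡ 1 and 341 ≡ 1 (mod 4), so (157/341) = +(341/157).
Reduce top mod 157: now compute (27/157).
Reciprocity: 27 ≡ 3 and 157 ≡ 1 (mod 4), so (27/157) = +(157/27).
Reduce top mod 27: now compute (22/27).
Pull out 2: since 27 ≡ 3 (mod 8), (2/27) = -1.
Reciprocity: 11 ≡ 3 and 27 ≡ 3 (mod 4), so (11/27) = −(27/11).
Reduce top mod 11: now compute (5/11).
Reciprocity: 5 ≡ 1 and 11 ≡ 3 (mod 4), so (5/11) = +(11/5).
Reduce top mod 5: now compute (1/5).
Reached (1/5) = 1. Collecting the sign flips along the way, the symbol is -1.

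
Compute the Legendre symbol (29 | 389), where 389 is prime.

-1

Reciprocity: 29 ≡ 1 and 389 ≡ 1 (mod 4), so (29/389) = +(389/29).
Reduce top mod 29: now compute (12/29).
Pull out 2^2: since 29 ≡ 5 (mod 8), (2/29) = -1, so (2/29)^2 = +1.
Reciprocity: 3 ≡ 3 and 29 ≡ 1 (mod 4), so (3/29) = +(29/3).
Reduce top mod 3: now compute (2/3).
Pull out 2: since 3 ≡ 3 (mod 8), (2/3) = -1.
Reached (1/3) = 1. Collecting the sign flips along the way, the symbol is -1.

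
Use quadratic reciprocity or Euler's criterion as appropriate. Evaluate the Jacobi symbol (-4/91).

First reduce: -4 ≡ 87 (mod 91).
Reciprocity: 87 ≡ 3 and 91 ≡ 3 (mod 4), so (87/91) = −(91/87).
Reduce top mod 87: now compute (4/87).
Pull out 2^2: since 87 ≡ 7 (mod 8), (2/87) = +1, so (2/87)^2 = +1.
Reached (1/87) = 1. Collecting the sign flips along the way, the symbol is -1.

-1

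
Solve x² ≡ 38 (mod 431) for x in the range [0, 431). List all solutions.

Since 431 ≡ 3 (mod 4), a square root of 38 is 38^((431+1)/4) = 38^108 mod 431.
Repeated squaring: 38^2≡151, 38^4≡389, 38^8≡40, 38^16≡307, 38^32≡291, 38^64≡205 (mod 431).
38^108 = 38^(64+32+8+4) ≡ 30 (mod 431).
Check: 30² = 900 ≡ 38 (mod 431). The two roots are 30 and 401.

30, 401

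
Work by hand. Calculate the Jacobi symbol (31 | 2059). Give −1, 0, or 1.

Reciprocity: 31 ≡ 3 and 2059 ≡ 3 (mod 4), so (31/2059) = −(2059/31).
Reduce top mod 31: now compute (13/31).
Reciprocity: 13 ≡ 1 and 31 ≡ 3 (mod 4), so (13/31) = +(31/13).
Reduce top mod 13: now compute (5/13).
Reciprocity: 5 ≡ 1 and 13 ≡ 1 (mod 4), so (5/13) = +(13/5).
Reduce top mod 5: now compute (3/5).
Reciprocity: 3 ≡ 3 and 5 ≡ 1 (mod 4), so (3/5) = +(5/3).
Reduce top mod 3: now compute (2/3).
Pull out 2: since 3 ≡ 3 (mod 8), (2/3) = -1.
Reached (1/3) = 1. Collecting the sign flips along the way, the symbol is +1.

1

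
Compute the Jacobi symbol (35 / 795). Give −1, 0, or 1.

Reciprocity: 35 ≡ 3 and 795 ≡ 3 (mod 4), so (35/795) = −(795/35).
Reduce top mod 35: now compute (25/35).
Reciprocity: 25 ≡ 1 and 35 ≡ 3 (mod 4), so (25/35) = +(35/25).
Reduce top mod 25: now compute (10/25).
Pull out 2: since 25 ≡ 1 (mod 8), (2/25) = +1.
Reciprocity: 5 ≡ 1 and 25 ≡ 1 (mod 4), so (5/25) = +(25/5).
Reduce top mod 5: now compute (0/5).
Top reduces to 0: gcd > 1, so the symbol is 0.

0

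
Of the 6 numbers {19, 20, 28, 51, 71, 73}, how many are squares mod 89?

(19/89) = -1 → non-residue.
(20/89) = +1 → QR.
(28/89) = -1 → non-residue.
(51/89) = -1 → non-residue.
(71/89) = +1 → QR.
(73/89) = +1 → QR.
Total quadratic residues among the 6: 3.

3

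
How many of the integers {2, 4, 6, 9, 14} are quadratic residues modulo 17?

(2/17) = +1 → QR.
(4/17) = +1 → QR.
(6/17) = -1 → non-residue.
(9/17) = +1 → QR.
(14/17) = -1 → non-residue.
Total quadratic residues among the 5: 3.

3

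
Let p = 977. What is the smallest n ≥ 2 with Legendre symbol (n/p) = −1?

3

(2/977) = +1, so 2 is a residue.
(3/977) = −1, so 3 is the smallest positive non-residue mod 977.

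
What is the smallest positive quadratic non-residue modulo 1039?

3

(2/1039) = +1, so 2 is a residue.
(3/1039) = −1, so 3 is the smallest positive non-residue mod 1039.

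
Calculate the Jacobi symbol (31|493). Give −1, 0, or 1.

1

Reciprocity: 31 ≡ 3 and 493 ≡ 1 (mod 4), so (31/493) = +(493/31).
Reduce top mod 31: now compute (28/31).
Pull out 2^2: since 31 ≡ 7 (mod 8), (2/31) = +1, so (2/31)^2 = +1.
Reciprocity: 7 ≡ 3 and 31 ≡ 3 (mod 4), so (7/31) = −(31/7).
Reduce top mod 7: now compute (3/7).
Reciprocity: 3 ≡ 3 and 7 ≡ 3 (mod 4), so (3/7) = −(7/3).
Reduce top mod 3: now compute (1/3).
Reached (1/3) = 1. Collecting the sign flips along the way, the symbol is +1.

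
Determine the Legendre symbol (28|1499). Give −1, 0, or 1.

Pull out 2^2: since 1499 ≡ 3 (mod 8), (2/1499) = -1, so (2/1499)^2 = +1.
Reciprocity: 7 ≡ 3 and 1499 ≡ 3 (mod 4), so (7/1499) = −(1499/7).
Reduce top mod 7: now compute (1/7).
Reached (1/7) = 1. Collecting the sign flips along the way, the symbol is -1.

-1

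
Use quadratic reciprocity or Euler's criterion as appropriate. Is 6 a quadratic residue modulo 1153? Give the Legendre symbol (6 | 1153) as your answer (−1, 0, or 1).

Pull out 2: since 1153 ≡ 1 (mod 8), (2/1153) = +1.
Reciprocity: 3 ≡ 3 and 1153 ≡ 1 (mod 4), so (3/1153) = +(1153/3).
Reduce top mod 3: now compute (1/3).
Reached (1/3) = 1. Collecting the sign flips along the way, the symbol is +1.

1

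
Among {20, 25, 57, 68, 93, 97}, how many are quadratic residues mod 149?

(20/149) = +1 → QR.
(25/149) = +1 → QR.
(57/149) = -1 → non-residue.
(68/149) = +1 → QR.
(93/149) = -1 → non-residue.
(97/149) = -1 → non-residue.
Total quadratic residues among the 6: 3.

3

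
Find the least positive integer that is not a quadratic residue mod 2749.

2

(2/2749) = −1, so 2 is the smallest positive non-residue mod 2749.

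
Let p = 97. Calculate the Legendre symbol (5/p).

Reciprocity: 5 ≡ 1 and 97 ≡ 1 (mod 4), so (5/97) = +(97/5).
Reduce top mod 5: now compute (2/5).
Pull out 2: since 5 ≡ 5 (mod 8), (2/5) = -1.
Reached (1/5) = 1. Collecting the sign flips along the way, the symbol is -1.

-1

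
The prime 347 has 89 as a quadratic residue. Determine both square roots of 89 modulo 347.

Since 347 ≡ 3 (mod 4), a square root of 89 is 89^((347+1)/4) = 89^87 mod 347.
Repeated squaring: 89^2≡287, 89^4≡130, 89^8≡244, 89^16≡199, 89^32≡43, 89^64≡114 (mod 347).
89^87 = 89^(64+16+4+2+1) ≡ 172 (mod 347).
Check: 172² = 29584 ≡ 89 (mod 347). The two roots are 172 and 175.

172, 175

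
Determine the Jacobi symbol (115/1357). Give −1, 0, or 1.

0

Reciprocity: 115 ≡ 3 and 1357 ≡ 1 (mod 4), so (115/1357) = +(1357/115).
Reduce top mod 115: now compute (92/115).
Pull out 2^2: since 115 ≡ 3 (mod 8), (2/115) = -1, so (2/115)^2 = +1.
Reciprocity: 23 ≡ 3 and 115 ≡ 3 (mod 4), so (23/115) = −(115/23).
Reduce top mod 23: now compute (0/23).
Top reduces to 0: gcd > 1, so the symbol is 0.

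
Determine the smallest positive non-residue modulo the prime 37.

(2/37) = −1, so 2 is the smallest positive non-residue mod 37.

2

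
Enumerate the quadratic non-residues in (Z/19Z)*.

Square k = 1,…,9 (k and 19−k give the same square):
1²=1, 2²=4, 3²=9, 4²=16, 5²≡6, 6²≡17, 7²≡11, 8²≡7, 9²≡5 (mod 19).
The residues are {1, 4, 5, 6, 7, 9, 11, 16, 17}; the non-residues are the remaining 9 nonzero classes.

2, 3, 8, 10, 12, 13, 14, 15, 18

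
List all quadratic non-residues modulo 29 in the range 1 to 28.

2 3 8 10 11 12 14 15 17 18 19 21 26 27

Square k = 1,…,14 (k and 29−k give the same square):
1²=1, 2²=4, 3²=9, 4²=16, 5²=25, 6²≡7, 7²≡20, 8²≡6, 9²≡23, 10²≡13, 11²≡5, 12²≡28, 13²≡24, 14²≡22 (mod 29).
The residues are {1, 4, 5, 6, 7, 9, 13, 16, 20, 22, 23, 24, 25, 28}; the non-residues are the remaining 14 nonzero classes.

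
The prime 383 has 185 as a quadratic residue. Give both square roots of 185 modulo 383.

Since 383 ≡ 3 (mod 4), a square root of 185 is 185^((383+1)/4) = 185^96 mod 383.
Repeated squaring: 185^2≡138, 185^4≡277, 185^8≡129, 185^16≡172, 185^32≡93, 185^64≡223 (mod 383).
185^96 = 185^(64+32) ≡ 57 (mod 383).
Check: 57² = 3249 ≡ 185 (mod 383). The two roots are 57 and 326.

57, 326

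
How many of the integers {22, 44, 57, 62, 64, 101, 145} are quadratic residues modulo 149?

3

(22/149) = +1 → QR.
(44/149) = -1 → non-residue.
(57/149) = -1 → non-residue.
(62/149) = -1 → non-residue.
(64/149) = +1 → QR.
(101/149) = -1 → non-residue.
(145/149) = +1 → QR.
Total quadratic residues among the 7: 3.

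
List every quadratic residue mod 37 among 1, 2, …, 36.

Square k = 1,…,18 (k and 37−k give the same square):
1²=1, 2²=4, 3²=9, 4²=16, 5²=25, 6²=36, 7²≡12, 8²≡27, 9²≡7, 10²≡26, 11²≡10, 12²≡33, 13²≡21, 14²≡11, 15²≡3, 16²≡34, 17²≡30, 18²≡28 (mod 37).
So the quadratic residues mod 37 are {1, 3, 4, 7, 9, 10, 11, 12, 16, 21, 25, 26, 27, 28, 30, 33, 34, 36}.

1,3,4,7,9,10,11,12,16,21,25,26,27,28,30,33,34,36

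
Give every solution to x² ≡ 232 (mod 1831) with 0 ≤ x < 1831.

745, 1086

Since 1831 ≡ 3 (mod 4), a square root of 232 is 232^((1831+1)/4) = 232^458 mod 1831.
Repeated squaring: 232^2≡725, 232^4≡128, 232^8≡1736, 232^16≡1701, 232^32≡421, 232^64≡1465, 232^128≡293, 232^256≡1623 (mod 1831).
232^458 = 232^(256+128+64+8+2) ≡ 1086 (mod 1831).
Check: 1086² = 1179396 ≡ 232 (mod 1831). The two roots are 745 and 1086.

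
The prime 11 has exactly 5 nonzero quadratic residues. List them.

1,3,4,5,9

Square k = 1,…,5 (k and 11−k give the same square):
1²=1, 2²=4, 3²=9, 4²≡5, 5²≡3 (mod 11).
So the quadratic residues mod 11 are {1, 3, 4, 5, 9}.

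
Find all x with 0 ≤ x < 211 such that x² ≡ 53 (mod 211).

Since 211 ≡ 3 (mod 4), a square root of 53 is 53^((211+1)/4) = 53^53 mod 211.
Repeated squaring: 53^2≡66, 53^4≡136, 53^8≡139, 53^16≡120, 53^32≡52 (mod 211).
53^53 = 53^(32+16+4+1) ≡ 105 (mod 211).
Check: 105² = 11025 ≡ 53 (mod 211). The two roots are 105 and 106.

105, 106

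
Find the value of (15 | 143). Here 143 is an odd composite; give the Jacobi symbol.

Reciprocity: 15 ≡ 3 and 143 ≡ 3 (mod 4), so (15/143) = −(143/15).
Reduce top mod 15: now compute (8/15).
Pull out 2^3: since 15 ≡ 7 (mod 8), (2/15) = +1, so (2/15)^3 = +1.
Reached (1/15) = 1. Collecting the sign flips along the way, the symbol is -1.

-1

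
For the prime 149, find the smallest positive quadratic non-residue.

(2/149) = −1, so 2 is the smallest positive non-residue mod 149.

2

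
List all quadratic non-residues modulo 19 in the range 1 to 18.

2 3 8 10 12 13 14 15 18

Square k = 1,…,9 (k and 19−k give the same square):
1²=1, 2²=4, 3²=9, 4²=16, 5²≡6, 6²≡17, 7²≡11, 8²≡7, 9²≡5 (mod 19).
The residues are {1, 4, 5, 6, 7, 9, 11, 16, 17}; the non-residues are the remaining 9 nonzero classes.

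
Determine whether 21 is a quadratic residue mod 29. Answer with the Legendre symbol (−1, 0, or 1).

-1

Reciprocity: 21 ≡ 1 and 29 ≡ 1 (mod 4), so (21/29) = +(29/21).
Reduce top mod 21: now compute (8/21).
Pull out 2^3: since 21 ≡ 5 (mod 8), (2/21) = -1, so (2/21)^3 = -1.
Reached (1/21) = 1. Collecting the sign flips along the way, the symbol is -1.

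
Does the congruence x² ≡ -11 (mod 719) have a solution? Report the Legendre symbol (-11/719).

First reduce: -11 ≡ 708 (mod 719).
Pull out 2^2: since 719 ≡ 7 (mod 8), (2/719) = +1, so (2/719)^2 = +1.
Reciprocity: 177 ≡ 1 and 719 ≡ 3 (mod 4), so (177/719) = +(719/177).
Reduce top mod 177: now compute (11/177).
Reciprocity: 11 ≡ 3 and 177 ≡ 1 (mod 4), so (11/177) = +(177/11).
Reduce top mod 11: now compute (1/11).
Reached (1/11) = 1. Collecting the sign flips along the way, the symbol is +1.

1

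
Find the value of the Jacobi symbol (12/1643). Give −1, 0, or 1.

Pull out 2^2: since 1643 ≡ 3 (mod 8), (2/1643) = -1, so (2/1643)^2 = +1.
Reciprocity: 3 ≡ 3 and 1643 ≡ 3 (mod 4), so (3/1643) = −(1643/3).
Reduce top mod 3: now compute (2/3).
Pull out 2: since 3 ≡ 3 (mod 8), (2/3) = -1.
Reached (1/3) = 1. Collecting the sign flips along the way, the symbol is +1.

1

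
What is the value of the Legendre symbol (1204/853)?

First reduce: 1204 ≡ 351 (mod 853).
Reciprocity: 351 ≡ 3 and 853 ≡ 1 (mod 4), so (351/853) = +(853/351).
Reduce top mod 351: now compute (151/351).
Reciprocity: 151 ≡ 3 and 351 ≡ 3 (mod 4), so (151/351) = −(351/151).
Reduce top mod 151: now compute (49/151).
Reciprocity: 49 ≡ 1 and 151 ≡ 3 (mod 4), so (49/151) = +(151/49).
Reduce top mod 49: now compute (4/49).
Pull out 2^2: since 49 ≡ 1 (mod 8), (2/49) = +1, so (2/49)^2 = +1.
Reached (1/49) = 1. Collecting the sign flips along the way, the symbol is -1.

-1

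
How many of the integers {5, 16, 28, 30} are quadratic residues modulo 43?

1

(5/43) = -1 → non-residue.
(16/43) = +1 → QR.
(28/43) = -1 → non-residue.
(30/43) = -1 → non-residue.
Total quadratic residues among the 4: 1.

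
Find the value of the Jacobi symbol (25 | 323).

Reciprocity: 25 ≡ 1 and 323 ≡ 3 (mod 4), so (25/323) = +(323/25).
Reduce top mod 25: now compute (23/25).
Reciprocity: 23 ≡ 3 and 25 ≡ 1 (mod 4), so (23/25) = +(25/23).
Reduce top mod 23: now compute (2/23).
Pull out 2: since 23 ≡ 7 (mod 8), (2/23) = +1.
Reached (1/23) = 1. Collecting the sign flips along the way, the symbol is +1.

1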